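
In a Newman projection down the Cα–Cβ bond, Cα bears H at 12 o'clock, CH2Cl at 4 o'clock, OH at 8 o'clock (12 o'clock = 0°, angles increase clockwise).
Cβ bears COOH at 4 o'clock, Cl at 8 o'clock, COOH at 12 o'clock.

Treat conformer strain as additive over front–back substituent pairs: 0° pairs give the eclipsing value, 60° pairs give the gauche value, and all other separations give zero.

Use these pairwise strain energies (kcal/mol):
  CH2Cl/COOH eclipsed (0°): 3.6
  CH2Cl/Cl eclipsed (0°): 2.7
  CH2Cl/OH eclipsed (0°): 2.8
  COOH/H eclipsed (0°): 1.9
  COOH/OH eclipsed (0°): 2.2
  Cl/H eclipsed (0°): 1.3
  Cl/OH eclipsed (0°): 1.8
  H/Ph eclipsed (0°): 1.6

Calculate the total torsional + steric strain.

This conformer is eclipsed. H at 0° is eclipsed with COOH at 0° (1.9); CH2Cl at 120° is eclipsed with COOH at 120° (3.6); OH at 240° is eclipsed with Cl at 240° (1.8). Total 7.3 kcal/mol.

7.3 kcal/mol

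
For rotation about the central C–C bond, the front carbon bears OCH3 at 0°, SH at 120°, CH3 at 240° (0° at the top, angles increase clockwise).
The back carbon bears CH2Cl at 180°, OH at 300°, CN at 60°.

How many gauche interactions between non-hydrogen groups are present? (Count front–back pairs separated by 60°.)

6

Non-H gauche pairs: OCH3(0°)/OH(300°); OCH3(0°)/CN(60°); SH(120°)/CH2Cl(180°); SH(120°)/CN(60°); CH3(240°)/CH2Cl(180°); CH3(240°)/OH(300°) — 6 interactions.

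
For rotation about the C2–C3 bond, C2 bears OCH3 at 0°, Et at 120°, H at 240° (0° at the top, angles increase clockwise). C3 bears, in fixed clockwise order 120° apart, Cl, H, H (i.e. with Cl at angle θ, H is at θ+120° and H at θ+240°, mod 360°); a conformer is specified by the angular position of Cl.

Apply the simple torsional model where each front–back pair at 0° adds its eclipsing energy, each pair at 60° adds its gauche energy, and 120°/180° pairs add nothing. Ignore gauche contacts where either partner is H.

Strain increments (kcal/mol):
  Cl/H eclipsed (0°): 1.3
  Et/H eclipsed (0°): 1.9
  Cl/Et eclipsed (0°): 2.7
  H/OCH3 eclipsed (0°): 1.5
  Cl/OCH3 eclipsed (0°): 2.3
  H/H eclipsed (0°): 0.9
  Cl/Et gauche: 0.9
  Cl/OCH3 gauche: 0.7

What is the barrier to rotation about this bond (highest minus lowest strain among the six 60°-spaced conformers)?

Cl at 0° (eclipsed): OCH3(0°)/Cl(0°) eclipsed 2.3; Et(120°)/H(120°) eclipsed 1.9; H(240°)/H(240°) eclipsed 0.9 → 5.1 kcal/mol.
Cl at 60° (staggered): OCH3(0°)/Cl(60°) gauche 0.7; Et(120°)/Cl(60°) gauche 0.9 → 1.6 kcal/mol.
Cl at 120° (eclipsed): OCH3(0°)/H(0°) eclipsed 1.5; Et(120°)/Cl(120°) eclipsed 2.7; H(240°)/H(240°) eclipsed 0.9 → 5.1 kcal/mol.
Cl at 180° (staggered): Et(120°)/Cl(180°) gauche 0.9 → 0.9 kcal/mol.
Cl at 240° (eclipsed): OCH3(0°)/H(0°) eclipsed 1.5; Et(120°)/H(120°) eclipsed 1.9; H(240°)/Cl(240°) eclipsed 1.3 → 4.7 kcal/mol.
Cl at 300° (staggered): OCH3(0°)/Cl(300°) gauche 0.7 → 0.7 kcal/mol.
Max at 0° (5.1 kcal/mol), min at 300° (0.7 kcal/mol); barrier = 4.4 kcal/mol.

4.4 kcal/mol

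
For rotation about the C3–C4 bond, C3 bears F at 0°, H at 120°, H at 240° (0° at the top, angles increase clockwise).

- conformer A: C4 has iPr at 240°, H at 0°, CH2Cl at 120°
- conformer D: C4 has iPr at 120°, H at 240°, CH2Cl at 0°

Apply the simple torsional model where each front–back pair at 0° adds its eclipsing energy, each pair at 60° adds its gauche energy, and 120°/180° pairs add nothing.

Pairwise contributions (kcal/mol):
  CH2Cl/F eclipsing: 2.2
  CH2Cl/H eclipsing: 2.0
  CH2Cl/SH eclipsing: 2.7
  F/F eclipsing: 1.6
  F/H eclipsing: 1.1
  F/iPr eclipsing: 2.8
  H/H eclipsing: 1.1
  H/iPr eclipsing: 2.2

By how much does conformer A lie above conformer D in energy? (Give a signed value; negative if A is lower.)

A (eclipsed): F–H eclipsed, H–CH2Cl eclipsed, H–iPr eclipsed; 1.1 + 2.0 + 2.2 = 5.3 kcal/mol.
D (eclipsed): F–CH2Cl eclipsed, H–iPr eclipsed, H–H eclipsed; 2.2 + 2.2 + 1.1 = 5.5 kcal/mol.
E(A) − E(D) = 5.3 − 5.5 = -0.2 kcal/mol.

-0.2 kcal/mol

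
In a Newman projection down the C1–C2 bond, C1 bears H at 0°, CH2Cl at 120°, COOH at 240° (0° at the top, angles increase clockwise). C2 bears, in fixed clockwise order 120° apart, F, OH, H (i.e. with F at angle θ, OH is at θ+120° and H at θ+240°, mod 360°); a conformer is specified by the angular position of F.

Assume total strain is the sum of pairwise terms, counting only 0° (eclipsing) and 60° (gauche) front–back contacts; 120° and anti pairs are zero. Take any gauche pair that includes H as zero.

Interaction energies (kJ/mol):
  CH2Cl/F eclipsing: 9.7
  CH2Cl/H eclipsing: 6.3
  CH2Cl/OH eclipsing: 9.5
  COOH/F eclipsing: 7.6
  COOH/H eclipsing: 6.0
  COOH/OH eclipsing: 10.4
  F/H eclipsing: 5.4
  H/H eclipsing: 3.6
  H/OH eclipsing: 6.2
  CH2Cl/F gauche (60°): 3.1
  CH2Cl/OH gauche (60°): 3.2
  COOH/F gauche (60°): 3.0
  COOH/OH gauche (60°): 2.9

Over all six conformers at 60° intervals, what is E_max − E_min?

F at 0° (eclipsed): H(0°)/F(0°) eclipsed 5.4; CH2Cl(120°)/OH(120°) eclipsed 9.5; COOH(240°)/H(240°) eclipsed 6.0 → 20.9 kJ/mol.
F at 60° (staggered): CH2Cl(120°)/F(60°) gauche 3.1; CH2Cl(120°)/OH(180°) gauche 3.2; COOH(240°)/OH(180°) gauche 2.9 → 9.2 kJ/mol.
F at 120° (eclipsed): H(0°)/H(0°) eclipsed 3.6; CH2Cl(120°)/F(120°) eclipsed 9.7; COOH(240°)/OH(240°) eclipsed 10.4 → 23.7 kJ/mol.
F at 180° (staggered): CH2Cl(120°)/F(180°) gauche 3.1; COOH(240°)/F(180°) gauche 3.0; COOH(240°)/OH(300°) gauche 2.9 → 9.0 kJ/mol.
F at 240° (eclipsed): H(0°)/OH(0°) eclipsed 6.2; CH2Cl(120°)/H(120°) eclipsed 6.3; COOH(240°)/F(240°) eclipsed 7.6 → 20.1 kJ/mol.
F at 300° (staggered): CH2Cl(120°)/OH(60°) gauche 3.2; COOH(240°)/F(300°) gauche 3.0 → 6.2 kJ/mol.
Max at 120° (23.7 kJ/mol), min at 300° (6.2 kJ/mol); barrier = 17.5 kJ/mol.

17.5 kJ/mol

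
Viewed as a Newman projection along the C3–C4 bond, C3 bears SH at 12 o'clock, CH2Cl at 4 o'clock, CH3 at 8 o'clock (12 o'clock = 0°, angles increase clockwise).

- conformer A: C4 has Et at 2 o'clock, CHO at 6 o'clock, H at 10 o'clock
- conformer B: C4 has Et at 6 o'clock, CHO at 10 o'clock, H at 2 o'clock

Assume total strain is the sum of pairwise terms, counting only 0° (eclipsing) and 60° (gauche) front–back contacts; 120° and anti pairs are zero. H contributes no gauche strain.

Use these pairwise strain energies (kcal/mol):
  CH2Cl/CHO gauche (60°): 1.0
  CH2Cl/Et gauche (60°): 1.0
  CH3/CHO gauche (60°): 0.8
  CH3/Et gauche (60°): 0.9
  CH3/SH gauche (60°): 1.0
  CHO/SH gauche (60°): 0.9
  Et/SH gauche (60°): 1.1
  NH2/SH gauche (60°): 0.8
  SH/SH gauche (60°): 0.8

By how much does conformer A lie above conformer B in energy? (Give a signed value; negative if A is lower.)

A (staggered): SH(0°)/Et(60°) gauche 1.1; CH2Cl(120°)/Et(60°) gauche 1.0; CH2Cl(120°)/CHO(180°) gauche 1.0; CH3(240°)/CHO(180°) gauche 0.8 → 3.9 kcal/mol.
B (staggered): SH(0°)/CHO(300°) gauche 0.9; CH2Cl(120°)/Et(180°) gauche 1.0; CH3(240°)/Et(180°) gauche 0.9; CH3(240°)/CHO(300°) gauche 0.8 → 3.6 kcal/mol.
E(A) − E(B) = 3.9 − 3.6 = +0.3 kcal/mol.

+0.3 kcal/mol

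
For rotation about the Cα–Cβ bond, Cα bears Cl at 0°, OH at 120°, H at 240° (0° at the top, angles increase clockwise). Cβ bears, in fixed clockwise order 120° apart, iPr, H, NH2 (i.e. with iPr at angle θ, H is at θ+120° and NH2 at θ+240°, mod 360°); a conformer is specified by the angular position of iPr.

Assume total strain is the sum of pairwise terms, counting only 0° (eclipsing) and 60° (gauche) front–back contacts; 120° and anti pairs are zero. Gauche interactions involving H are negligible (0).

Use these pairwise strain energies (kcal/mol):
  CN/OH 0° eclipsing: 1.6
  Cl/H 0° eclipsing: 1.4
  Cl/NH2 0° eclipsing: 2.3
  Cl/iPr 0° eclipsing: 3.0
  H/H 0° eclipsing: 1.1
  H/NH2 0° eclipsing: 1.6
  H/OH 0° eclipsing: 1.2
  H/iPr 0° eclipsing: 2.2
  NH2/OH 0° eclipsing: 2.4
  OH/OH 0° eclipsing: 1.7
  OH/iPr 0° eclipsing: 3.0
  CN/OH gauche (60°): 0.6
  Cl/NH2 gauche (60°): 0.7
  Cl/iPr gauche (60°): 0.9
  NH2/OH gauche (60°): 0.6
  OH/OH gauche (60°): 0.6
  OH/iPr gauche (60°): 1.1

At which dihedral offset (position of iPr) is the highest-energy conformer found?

iPr at 0° (eclipsed): Cl–iPr eclipsed, OH–H eclipsed, H–NH2 eclipsed; 3.0 + 1.2 + 1.6 = 5.8 kcal/mol.
iPr at 60° (staggered): Cl–iPr gauche, Cl–NH2 gauche, OH–iPr gauche; 0.9 + 0.7 + 1.1 = 2.7 kcal/mol.
iPr at 120° (eclipsed): Cl–NH2 eclipsed, OH–iPr eclipsed, H–H eclipsed; 2.3 + 3.0 + 1.1 = 6.4 kcal/mol.
iPr at 180° (staggered): Cl–NH2 gauche, OH–iPr gauche, OH–NH2 gauche; 0.7 + 1.1 + 0.6 = 2.4 kcal/mol.
iPr at 240° (eclipsed): Cl–H eclipsed, OH–NH2 eclipsed, H–iPr eclipsed; 1.4 + 2.4 + 2.2 = 6.0 kcal/mol.
iPr at 300° (staggered): Cl–iPr gauche, OH–NH2 gauche; 0.9 + 0.6 = 1.5 kcal/mol.
The maximum (6.4 kcal/mol) occurs with iPr at 120°.

120°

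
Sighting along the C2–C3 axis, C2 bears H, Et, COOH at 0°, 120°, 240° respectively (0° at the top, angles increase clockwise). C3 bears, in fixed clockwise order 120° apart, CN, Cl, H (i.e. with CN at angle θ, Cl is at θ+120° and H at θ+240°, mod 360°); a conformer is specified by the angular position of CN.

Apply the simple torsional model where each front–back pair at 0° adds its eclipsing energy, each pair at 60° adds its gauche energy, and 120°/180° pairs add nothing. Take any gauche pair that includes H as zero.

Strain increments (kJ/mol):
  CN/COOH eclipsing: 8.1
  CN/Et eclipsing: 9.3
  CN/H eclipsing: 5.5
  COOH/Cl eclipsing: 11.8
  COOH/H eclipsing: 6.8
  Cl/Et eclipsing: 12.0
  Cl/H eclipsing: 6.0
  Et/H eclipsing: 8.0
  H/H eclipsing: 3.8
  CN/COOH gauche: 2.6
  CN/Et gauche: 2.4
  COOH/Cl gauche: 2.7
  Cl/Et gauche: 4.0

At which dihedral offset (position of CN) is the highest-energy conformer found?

120°

CN at 0° (eclipsed): H(0°)/CN(0°) eclipsed 5.5; Et(120°)/Cl(120°) eclipsed 12.0; COOH(240°)/H(240°) eclipsed 6.8 → 24.3 kJ/mol.
CN at 60° (staggered): Et(120°)/CN(60°) gauche 2.4; Et(120°)/Cl(180°) gauche 4.0; COOH(240°)/Cl(180°) gauche 2.7 → 9.1 kJ/mol.
CN at 120° (eclipsed): H(0°)/H(0°) eclipsed 3.8; Et(120°)/CN(120°) eclipsed 9.3; COOH(240°)/Cl(240°) eclipsed 11.8 → 24.9 kJ/mol.
CN at 180° (staggered): Et(120°)/CN(180°) gauche 2.4; COOH(240°)/CN(180°) gauche 2.6; COOH(240°)/Cl(300°) gauche 2.7 → 7.7 kJ/mol.
CN at 240° (eclipsed): H(0°)/Cl(0°) eclipsed 6.0; Et(120°)/H(120°) eclipsed 8.0; COOH(240°)/CN(240°) eclipsed 8.1 → 22.1 kJ/mol.
CN at 300° (staggered): Et(120°)/Cl(60°) gauche 4.0; COOH(240°)/CN(300°) gauche 2.6 → 6.6 kJ/mol.
The maximum (24.9 kJ/mol) occurs with CN at 120°.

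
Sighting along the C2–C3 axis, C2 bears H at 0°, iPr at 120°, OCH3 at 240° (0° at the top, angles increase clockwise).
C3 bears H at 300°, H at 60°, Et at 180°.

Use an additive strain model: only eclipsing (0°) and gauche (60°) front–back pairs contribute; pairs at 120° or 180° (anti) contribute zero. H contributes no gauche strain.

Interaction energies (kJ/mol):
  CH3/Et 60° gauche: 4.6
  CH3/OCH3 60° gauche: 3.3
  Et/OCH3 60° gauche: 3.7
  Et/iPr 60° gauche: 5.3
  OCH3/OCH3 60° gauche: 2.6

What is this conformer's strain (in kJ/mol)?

This conformer is staggered. iPr at 120° is gauche with Et at 180° (5.3); OCH3 at 240° is gauche with Et at 180° (3.7). Total 9.0 kJ/mol.

9.0 kJ/mol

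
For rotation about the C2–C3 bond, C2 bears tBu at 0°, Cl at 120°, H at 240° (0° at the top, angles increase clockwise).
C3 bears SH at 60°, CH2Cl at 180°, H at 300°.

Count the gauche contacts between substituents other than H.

3

Non-H gauche pairs: tBu(0°)/SH(60°); Cl(120°)/SH(60°); Cl(120°)/CH2Cl(180°) — 3 interactions.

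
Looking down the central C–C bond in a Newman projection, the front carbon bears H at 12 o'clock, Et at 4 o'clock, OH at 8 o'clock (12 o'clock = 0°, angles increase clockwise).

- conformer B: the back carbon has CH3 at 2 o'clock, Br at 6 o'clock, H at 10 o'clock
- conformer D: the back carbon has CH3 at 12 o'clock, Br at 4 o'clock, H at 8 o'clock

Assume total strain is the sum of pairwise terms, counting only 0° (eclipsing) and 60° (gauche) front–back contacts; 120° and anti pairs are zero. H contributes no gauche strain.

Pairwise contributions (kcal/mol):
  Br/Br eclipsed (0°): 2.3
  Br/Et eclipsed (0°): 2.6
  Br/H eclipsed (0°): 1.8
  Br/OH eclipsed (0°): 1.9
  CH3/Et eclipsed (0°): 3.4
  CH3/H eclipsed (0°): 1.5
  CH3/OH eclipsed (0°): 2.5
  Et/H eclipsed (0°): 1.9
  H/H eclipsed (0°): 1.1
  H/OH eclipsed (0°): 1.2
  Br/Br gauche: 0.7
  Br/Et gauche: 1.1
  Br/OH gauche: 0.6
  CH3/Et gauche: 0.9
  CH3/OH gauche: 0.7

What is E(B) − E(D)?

B (staggered): Et–CH3 gauche, Et–Br gauche, OH–Br gauche; 0.9 + 1.1 + 0.6 = 2.6 kcal/mol.
D (eclipsed): H–CH3 eclipsed, Et–Br eclipsed, OH–H eclipsed; 1.5 + 2.6 + 1.2 = 5.3 kcal/mol.
E(B) − E(D) = 2.6 − 5.3 = -2.7 kcal/mol.

-2.7 kcal/mol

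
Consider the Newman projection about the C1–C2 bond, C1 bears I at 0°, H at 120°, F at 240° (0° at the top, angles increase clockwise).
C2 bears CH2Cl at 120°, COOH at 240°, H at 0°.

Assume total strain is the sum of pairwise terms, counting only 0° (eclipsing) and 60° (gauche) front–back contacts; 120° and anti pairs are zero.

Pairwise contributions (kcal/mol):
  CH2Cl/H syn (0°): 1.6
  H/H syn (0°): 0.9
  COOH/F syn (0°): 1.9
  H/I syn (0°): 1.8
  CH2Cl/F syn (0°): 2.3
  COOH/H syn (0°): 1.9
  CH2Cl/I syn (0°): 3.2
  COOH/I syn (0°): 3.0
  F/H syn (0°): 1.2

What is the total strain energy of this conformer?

This conformer (eclipsed): I(0°)/H(0°) eclipsed 1.8; H(120°)/CH2Cl(120°) eclipsed 1.6; F(240°)/COOH(240°) eclipsed 1.9 → 5.3 kcal/mol.

5.3 kcal/mol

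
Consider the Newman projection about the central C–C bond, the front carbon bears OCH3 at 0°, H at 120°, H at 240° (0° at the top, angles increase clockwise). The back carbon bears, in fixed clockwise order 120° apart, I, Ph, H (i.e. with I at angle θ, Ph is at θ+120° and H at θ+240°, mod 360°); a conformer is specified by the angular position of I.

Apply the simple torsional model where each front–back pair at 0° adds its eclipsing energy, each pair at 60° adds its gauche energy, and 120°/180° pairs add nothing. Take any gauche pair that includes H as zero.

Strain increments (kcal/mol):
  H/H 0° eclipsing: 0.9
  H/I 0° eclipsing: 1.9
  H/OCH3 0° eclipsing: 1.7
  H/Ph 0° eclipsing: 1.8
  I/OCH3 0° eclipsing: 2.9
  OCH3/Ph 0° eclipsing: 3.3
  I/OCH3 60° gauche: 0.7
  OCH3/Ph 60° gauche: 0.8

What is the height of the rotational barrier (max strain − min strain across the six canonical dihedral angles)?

I at 0° (eclipsed): OCH3–I eclipsed, H–Ph eclipsed, H–H eclipsed; 2.9 + 1.8 + 0.9 = 5.6 kcal/mol.
I at 60° (staggered): OCH3–I gauche; 0.7 = 0.7 kcal/mol.
I at 120° (eclipsed): OCH3–H eclipsed, H–I eclipsed, H–Ph eclipsed; 1.7 + 1.9 + 1.8 = 5.4 kcal/mol.
I at 180° (staggered): OCH3–Ph gauche; 0.8 = 0.8 kcal/mol.
I at 240° (eclipsed): OCH3–Ph eclipsed, H–H eclipsed, H–I eclipsed; 3.3 + 0.9 + 1.9 = 6.1 kcal/mol.
I at 300° (staggered): OCH3–I gauche, OCH3–Ph gauche; 0.7 + 0.8 = 1.5 kcal/mol.
Max at 240° (6.1 kcal/mol), min at 60° (0.7 kcal/mol); barrier = 5.4 kcal/mol.

5.4 kcal/mol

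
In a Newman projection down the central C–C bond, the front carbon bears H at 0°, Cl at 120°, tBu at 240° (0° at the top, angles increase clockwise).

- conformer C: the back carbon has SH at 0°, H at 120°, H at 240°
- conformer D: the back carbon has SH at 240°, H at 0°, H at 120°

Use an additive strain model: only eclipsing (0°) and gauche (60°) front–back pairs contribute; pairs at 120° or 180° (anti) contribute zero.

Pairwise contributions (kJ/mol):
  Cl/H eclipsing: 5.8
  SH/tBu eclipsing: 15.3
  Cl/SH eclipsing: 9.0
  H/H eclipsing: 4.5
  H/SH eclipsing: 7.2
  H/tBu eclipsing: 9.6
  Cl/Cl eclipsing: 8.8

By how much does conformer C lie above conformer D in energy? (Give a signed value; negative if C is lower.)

C (eclipsed): H–SH eclipsed, Cl–H eclipsed, tBu–H eclipsed; 7.2 + 5.8 + 9.6 = 22.6 kJ/mol.
D (eclipsed): H–H eclipsed, Cl–H eclipsed, tBu–SH eclipsed; 4.5 + 5.8 + 15.3 = 25.6 kJ/mol.
E(C) − E(D) = 22.6 − 25.6 = -3.0 kJ/mol.

-3.0 kJ/mol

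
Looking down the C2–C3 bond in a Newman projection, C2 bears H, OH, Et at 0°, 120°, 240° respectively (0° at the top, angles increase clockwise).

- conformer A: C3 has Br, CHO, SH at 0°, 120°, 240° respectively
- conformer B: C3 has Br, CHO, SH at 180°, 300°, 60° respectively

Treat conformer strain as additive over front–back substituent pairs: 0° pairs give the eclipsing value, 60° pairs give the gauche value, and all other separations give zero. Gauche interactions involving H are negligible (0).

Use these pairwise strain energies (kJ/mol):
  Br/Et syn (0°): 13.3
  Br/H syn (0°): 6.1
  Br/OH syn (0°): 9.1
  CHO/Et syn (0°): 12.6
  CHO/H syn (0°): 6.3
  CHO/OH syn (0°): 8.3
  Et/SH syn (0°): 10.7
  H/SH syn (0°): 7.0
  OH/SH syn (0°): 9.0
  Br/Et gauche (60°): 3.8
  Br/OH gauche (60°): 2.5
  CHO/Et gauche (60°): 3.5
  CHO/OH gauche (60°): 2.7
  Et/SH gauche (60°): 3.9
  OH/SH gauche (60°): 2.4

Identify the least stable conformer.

A

A (eclipsed): H–Br eclipsed, OH–CHO eclipsed, Et–SH eclipsed; 6.1 + 8.3 + 10.7 = 25.1 kJ/mol.
B (staggered): OH–Br gauche, OH–SH gauche, Et–Br gauche, Et–CHO gauche; 2.5 + 2.4 + 3.8 + 3.5 = 12.2 kJ/mol.
A has the highest total (25.1 kJ/mol).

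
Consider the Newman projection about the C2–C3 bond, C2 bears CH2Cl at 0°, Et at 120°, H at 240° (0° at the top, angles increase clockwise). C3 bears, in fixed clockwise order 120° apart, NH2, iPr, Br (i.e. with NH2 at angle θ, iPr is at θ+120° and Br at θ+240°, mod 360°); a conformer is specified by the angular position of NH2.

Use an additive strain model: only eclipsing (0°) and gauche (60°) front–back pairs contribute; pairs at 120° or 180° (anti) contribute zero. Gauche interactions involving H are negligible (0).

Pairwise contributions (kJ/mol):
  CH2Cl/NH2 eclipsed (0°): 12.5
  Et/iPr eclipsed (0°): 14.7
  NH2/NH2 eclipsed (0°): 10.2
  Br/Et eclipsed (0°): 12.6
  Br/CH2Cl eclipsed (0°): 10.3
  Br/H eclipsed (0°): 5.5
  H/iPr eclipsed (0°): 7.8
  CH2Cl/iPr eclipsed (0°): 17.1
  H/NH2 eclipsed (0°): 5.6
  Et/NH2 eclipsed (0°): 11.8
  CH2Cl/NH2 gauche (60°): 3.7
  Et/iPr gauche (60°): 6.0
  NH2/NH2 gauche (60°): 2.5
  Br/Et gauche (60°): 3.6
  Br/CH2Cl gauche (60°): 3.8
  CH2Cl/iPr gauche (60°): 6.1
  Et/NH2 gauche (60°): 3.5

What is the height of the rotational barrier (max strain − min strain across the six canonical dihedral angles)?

18.3 kJ/mol

NH2 at 0° (eclipsed): CH2Cl–NH2 eclipsed, Et–iPr eclipsed, H–Br eclipsed; 12.5 + 14.7 + 5.5 = 32.7 kJ/mol.
NH2 at 60° (staggered): CH2Cl–NH2 gauche, CH2Cl–Br gauche, Et–NH2 gauche, Et–iPr gauche; 3.7 + 3.8 + 3.5 + 6.0 = 17.0 kJ/mol.
NH2 at 120° (eclipsed): CH2Cl–Br eclipsed, Et–NH2 eclipsed, H–iPr eclipsed; 10.3 + 11.8 + 7.8 = 29.9 kJ/mol.
NH2 at 180° (staggered): CH2Cl–iPr gauche, CH2Cl–Br gauche, Et–NH2 gauche, Et–Br gauche; 6.1 + 3.8 + 3.5 + 3.6 = 17.0 kJ/mol.
NH2 at 240° (eclipsed): CH2Cl–iPr eclipsed, Et–Br eclipsed, H–NH2 eclipsed; 17.1 + 12.6 + 5.6 = 35.3 kJ/mol.
NH2 at 300° (staggered): CH2Cl–NH2 gauche, CH2Cl–iPr gauche, Et–iPr gauche, Et–Br gauche; 3.7 + 6.1 + 6.0 + 3.6 = 19.4 kJ/mol.
Max at 240° (35.3 kJ/mol), min at 60° (17.0 kJ/mol); barrier = 18.3 kJ/mol.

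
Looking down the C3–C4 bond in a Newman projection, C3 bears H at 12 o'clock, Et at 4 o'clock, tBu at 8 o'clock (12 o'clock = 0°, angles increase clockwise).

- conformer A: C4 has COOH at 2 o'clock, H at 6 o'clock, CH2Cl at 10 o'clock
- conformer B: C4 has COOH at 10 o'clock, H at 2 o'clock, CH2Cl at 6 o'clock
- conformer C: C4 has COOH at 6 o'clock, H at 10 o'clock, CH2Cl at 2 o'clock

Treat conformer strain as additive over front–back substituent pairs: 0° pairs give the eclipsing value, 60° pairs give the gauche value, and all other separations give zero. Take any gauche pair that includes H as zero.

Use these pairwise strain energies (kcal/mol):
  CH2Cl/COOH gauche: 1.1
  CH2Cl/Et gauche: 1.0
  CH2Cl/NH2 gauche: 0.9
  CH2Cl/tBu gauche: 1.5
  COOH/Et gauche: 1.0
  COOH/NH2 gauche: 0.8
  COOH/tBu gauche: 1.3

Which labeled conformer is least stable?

A (staggered): Et–COOH gauche, tBu–CH2Cl gauche; 1.0 + 1.5 = 2.5 kcal/mol.
B (staggered): Et–CH2Cl gauche, tBu–COOH gauche, tBu–CH2Cl gauche; 1.0 + 1.3 + 1.5 = 3.8 kcal/mol.
C (staggered): Et–COOH gauche, Et–CH2Cl gauche, tBu–COOH gauche; 1.0 + 1.0 + 1.3 = 3.3 kcal/mol.
B has the highest total (3.8 kcal/mol).

B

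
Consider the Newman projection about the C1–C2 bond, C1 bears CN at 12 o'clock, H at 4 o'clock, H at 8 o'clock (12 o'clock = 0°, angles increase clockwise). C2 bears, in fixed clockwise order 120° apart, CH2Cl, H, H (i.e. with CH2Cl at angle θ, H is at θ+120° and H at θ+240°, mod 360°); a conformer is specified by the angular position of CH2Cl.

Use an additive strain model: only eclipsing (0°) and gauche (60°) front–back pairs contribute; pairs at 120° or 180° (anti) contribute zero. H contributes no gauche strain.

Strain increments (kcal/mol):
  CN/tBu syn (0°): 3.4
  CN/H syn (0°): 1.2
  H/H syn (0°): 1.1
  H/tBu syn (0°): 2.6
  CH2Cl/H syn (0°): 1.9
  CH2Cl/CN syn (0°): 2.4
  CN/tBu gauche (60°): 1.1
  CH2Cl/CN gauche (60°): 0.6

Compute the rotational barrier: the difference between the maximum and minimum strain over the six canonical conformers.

4.6 kcal/mol

CH2Cl at 0° (eclipsed): CN–CH2Cl eclipsed, H–H eclipsed, H–H eclipsed; 2.4 + 1.1 + 1.1 = 4.6 kcal/mol.
CH2Cl at 60° (staggered): CN–CH2Cl gauche; 0.6 = 0.6 kcal/mol.
CH2Cl at 120° (eclipsed): CN–H eclipsed, H–CH2Cl eclipsed, H–H eclipsed; 1.2 + 1.9 + 1.1 = 4.2 kcal/mol.
CH2Cl at 180° (staggered): no non-H gauche contacts → 0.0 kcal/mol.
CH2Cl at 240° (eclipsed): CN–H eclipsed, H–H eclipsed, H–CH2Cl eclipsed; 1.2 + 1.1 + 1.9 = 4.2 kcal/mol.
CH2Cl at 300° (staggered): CN–CH2Cl gauche; 0.6 = 0.6 kcal/mol.
Max at 0° (4.6 kcal/mol), min at 180° (0.0 kcal/mol); barrier = 4.6 kcal/mol.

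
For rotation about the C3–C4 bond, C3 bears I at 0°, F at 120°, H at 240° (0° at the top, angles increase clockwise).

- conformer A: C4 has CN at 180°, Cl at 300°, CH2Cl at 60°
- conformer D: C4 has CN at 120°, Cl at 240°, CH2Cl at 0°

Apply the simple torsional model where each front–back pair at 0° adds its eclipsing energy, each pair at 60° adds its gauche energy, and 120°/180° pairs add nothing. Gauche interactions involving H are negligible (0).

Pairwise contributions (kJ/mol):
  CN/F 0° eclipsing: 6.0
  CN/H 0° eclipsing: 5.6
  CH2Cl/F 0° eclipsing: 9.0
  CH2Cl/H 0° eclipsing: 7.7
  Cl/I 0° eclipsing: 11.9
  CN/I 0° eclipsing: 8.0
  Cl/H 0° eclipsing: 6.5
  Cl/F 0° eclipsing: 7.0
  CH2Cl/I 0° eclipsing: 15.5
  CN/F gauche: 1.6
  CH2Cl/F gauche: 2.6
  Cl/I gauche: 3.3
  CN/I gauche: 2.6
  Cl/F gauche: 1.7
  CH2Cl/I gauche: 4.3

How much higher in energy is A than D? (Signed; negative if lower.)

-16.2 kJ/mol

A (staggered): I(0°)/Cl(300°) gauche 3.3; I(0°)/CH2Cl(60°) gauche 4.3; F(120°)/CN(180°) gauche 1.6; F(120°)/CH2Cl(60°) gauche 2.6 → 11.8 kJ/mol.
D (eclipsed): I(0°)/CH2Cl(0°) eclipsed 15.5; F(120°)/CN(120°) eclipsed 6.0; H(240°)/Cl(240°) eclipsed 6.5 → 28.0 kJ/mol.
E(A) − E(D) = 11.8 − 28.0 = -16.2 kJ/mol.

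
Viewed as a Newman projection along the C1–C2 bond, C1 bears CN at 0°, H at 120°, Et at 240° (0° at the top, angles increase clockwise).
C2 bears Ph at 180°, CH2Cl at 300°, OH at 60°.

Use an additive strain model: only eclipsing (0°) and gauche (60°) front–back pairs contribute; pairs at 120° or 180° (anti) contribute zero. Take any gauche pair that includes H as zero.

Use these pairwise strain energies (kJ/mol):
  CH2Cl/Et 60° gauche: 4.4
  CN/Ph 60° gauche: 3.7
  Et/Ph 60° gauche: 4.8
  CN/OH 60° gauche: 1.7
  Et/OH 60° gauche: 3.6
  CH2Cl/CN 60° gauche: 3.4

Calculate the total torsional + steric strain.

This conformer (staggered): CN–CH2Cl gauche, CN–OH gauche, Et–Ph gauche, Et–CH2Cl gauche; 3.4 + 1.7 + 4.8 + 4.4 = 14.3 kJ/mol.

14.3 kJ/mol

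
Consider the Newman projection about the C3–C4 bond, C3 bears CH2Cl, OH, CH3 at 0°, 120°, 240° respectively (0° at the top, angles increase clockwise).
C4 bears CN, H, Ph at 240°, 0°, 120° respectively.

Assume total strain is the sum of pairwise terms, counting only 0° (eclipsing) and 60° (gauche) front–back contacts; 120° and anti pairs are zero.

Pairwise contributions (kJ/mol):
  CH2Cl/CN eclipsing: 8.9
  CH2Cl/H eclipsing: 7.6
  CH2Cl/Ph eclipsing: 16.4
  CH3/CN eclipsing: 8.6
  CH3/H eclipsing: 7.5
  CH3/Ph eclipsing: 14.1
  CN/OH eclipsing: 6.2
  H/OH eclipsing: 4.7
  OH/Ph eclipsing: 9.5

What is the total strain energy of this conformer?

This conformer is eclipsed. CH2Cl at 0° is eclipsed with H at 0° (7.6); OH at 120° is eclipsed with Ph at 120° (9.5); CH3 at 240° is eclipsed with CN at 240° (8.6). Total 25.7 kJ/mol.

25.7 kJ/mol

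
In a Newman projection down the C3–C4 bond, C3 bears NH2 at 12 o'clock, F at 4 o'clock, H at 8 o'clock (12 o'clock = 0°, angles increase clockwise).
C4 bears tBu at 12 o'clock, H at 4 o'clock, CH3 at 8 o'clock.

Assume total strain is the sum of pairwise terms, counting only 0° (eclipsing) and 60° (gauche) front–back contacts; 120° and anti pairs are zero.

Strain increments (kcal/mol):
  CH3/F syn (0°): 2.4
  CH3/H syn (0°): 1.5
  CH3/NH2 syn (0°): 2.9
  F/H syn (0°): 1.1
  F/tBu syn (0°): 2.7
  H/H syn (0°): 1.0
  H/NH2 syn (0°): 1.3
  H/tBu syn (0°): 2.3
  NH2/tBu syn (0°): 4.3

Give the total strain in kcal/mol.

This conformer (eclipsed): NH2(0°)/tBu(0°) eclipsed 4.3; F(120°)/H(120°) eclipsed 1.1; H(240°)/CH3(240°) eclipsed 1.5 → 6.9 kcal/mol.

6.9 kcal/mol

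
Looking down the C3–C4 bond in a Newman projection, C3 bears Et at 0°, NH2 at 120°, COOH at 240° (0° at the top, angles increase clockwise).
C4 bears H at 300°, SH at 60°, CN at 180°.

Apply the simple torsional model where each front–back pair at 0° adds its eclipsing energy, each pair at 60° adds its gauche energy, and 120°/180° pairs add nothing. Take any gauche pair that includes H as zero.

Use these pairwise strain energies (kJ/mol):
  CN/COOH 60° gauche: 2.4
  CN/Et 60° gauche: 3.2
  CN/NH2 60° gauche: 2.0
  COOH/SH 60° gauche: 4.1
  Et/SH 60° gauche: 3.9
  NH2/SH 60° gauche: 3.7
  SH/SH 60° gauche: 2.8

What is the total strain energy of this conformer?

12.0 kJ/mol

This conformer (staggered): Et(0°)/SH(60°) gauche 3.9; NH2(120°)/SH(60°) gauche 3.7; NH2(120°)/CN(180°) gauche 2.0; COOH(240°)/CN(180°) gauche 2.4 → 12.0 kJ/mol.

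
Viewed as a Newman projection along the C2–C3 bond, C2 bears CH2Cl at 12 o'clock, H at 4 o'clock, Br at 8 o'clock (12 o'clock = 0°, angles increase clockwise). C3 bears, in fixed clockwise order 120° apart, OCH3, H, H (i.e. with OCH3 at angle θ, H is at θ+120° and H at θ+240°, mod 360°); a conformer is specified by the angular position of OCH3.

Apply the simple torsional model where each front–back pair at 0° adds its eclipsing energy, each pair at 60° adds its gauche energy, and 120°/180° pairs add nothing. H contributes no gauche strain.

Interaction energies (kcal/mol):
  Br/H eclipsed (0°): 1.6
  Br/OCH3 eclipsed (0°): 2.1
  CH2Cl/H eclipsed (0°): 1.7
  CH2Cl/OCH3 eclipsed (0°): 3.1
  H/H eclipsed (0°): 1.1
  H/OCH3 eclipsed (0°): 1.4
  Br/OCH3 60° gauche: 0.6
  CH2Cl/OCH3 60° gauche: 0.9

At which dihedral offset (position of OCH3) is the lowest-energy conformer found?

180°

OCH3 at 0° (eclipsed): CH2Cl–OCH3 eclipsed, H–H eclipsed, Br–H eclipsed; 3.1 + 1.1 + 1.6 = 5.8 kcal/mol.
OCH3 at 60° (staggered): CH2Cl–OCH3 gauche; 0.9 = 0.9 kcal/mol.
OCH3 at 120° (eclipsed): CH2Cl–H eclipsed, H–OCH3 eclipsed, Br–H eclipsed; 1.7 + 1.4 + 1.6 = 4.7 kcal/mol.
OCH3 at 180° (staggered): Br–OCH3 gauche; 0.6 = 0.6 kcal/mol.
OCH3 at 240° (eclipsed): CH2Cl–H eclipsed, H–H eclipsed, Br–OCH3 eclipsed; 1.7 + 1.1 + 2.1 = 4.9 kcal/mol.
OCH3 at 300° (staggered): CH2Cl–OCH3 gauche, Br–OCH3 gauche; 0.9 + 0.6 = 1.5 kcal/mol.
The minimum (0.6 kcal/mol) occurs with OCH3 at 180°.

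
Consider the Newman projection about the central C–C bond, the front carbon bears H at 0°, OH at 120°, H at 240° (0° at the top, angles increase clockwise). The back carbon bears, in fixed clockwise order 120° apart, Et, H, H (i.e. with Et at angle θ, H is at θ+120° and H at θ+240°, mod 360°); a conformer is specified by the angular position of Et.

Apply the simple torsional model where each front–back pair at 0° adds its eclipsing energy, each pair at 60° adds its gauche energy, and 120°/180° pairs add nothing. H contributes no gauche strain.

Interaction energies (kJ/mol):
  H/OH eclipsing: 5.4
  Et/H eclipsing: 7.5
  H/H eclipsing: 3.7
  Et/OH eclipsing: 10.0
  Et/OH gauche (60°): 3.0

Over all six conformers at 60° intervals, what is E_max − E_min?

17.4 kJ/mol

Et at 0° is eclipsed. H at 0° is eclipsed with Et at 0° (7.5); OH at 120° is eclipsed with H at 120° (5.4); H at 240° is eclipsed with H at 240° (3.7). Total 16.6 kJ/mol.
Et at 60° is staggered. OH at 120° is gauche with Et at 60° (3.0). Total 3.0 kJ/mol.
Et at 120° is eclipsed. H at 0° is eclipsed with H at 0° (3.7); OH at 120° is eclipsed with Et at 120° (10.0); H at 240° is eclipsed with H at 240° (3.7). Total 17.4 kJ/mol.
Et at 180° is staggered. OH at 120° is gauche with Et at 180° (3.0). Total 3.0 kJ/mol.
Et at 240° is eclipsed. H at 0° is eclipsed with H at 0° (3.7); OH at 120° is eclipsed with H at 120° (5.4); H at 240° is eclipsed with Et at 240° (7.5). Total 16.6 kJ/mol.
Et at 300° (staggered): no non-H gauche contacts → 0.0 kJ/mol.
Max at 120° (17.4 kJ/mol), min at 300° (0.0 kJ/mol); barrier = 17.4 kJ/mol.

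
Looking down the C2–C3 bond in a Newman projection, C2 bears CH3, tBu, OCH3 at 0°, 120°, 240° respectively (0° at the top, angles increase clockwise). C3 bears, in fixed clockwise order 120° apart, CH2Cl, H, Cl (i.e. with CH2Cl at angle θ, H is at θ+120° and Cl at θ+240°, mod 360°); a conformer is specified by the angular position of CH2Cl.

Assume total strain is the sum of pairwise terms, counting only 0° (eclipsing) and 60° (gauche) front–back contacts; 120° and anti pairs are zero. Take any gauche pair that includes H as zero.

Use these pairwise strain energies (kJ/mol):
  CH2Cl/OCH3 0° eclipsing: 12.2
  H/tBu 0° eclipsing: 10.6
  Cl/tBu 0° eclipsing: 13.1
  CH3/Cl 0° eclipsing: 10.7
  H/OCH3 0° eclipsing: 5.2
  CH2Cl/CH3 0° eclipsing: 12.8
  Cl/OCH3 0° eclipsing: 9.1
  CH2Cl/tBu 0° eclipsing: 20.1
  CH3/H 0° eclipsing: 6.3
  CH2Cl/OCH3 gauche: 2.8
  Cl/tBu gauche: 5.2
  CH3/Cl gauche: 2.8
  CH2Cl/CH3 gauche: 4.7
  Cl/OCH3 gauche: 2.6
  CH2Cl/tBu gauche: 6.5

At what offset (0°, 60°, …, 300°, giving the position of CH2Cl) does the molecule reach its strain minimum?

CH2Cl at 0° (eclipsed): CH3(0°)/CH2Cl(0°) eclipsed 12.8; tBu(120°)/H(120°) eclipsed 10.6; OCH3(240°)/Cl(240°) eclipsed 9.1 → 32.5 kJ/mol.
CH2Cl at 60° (staggered): CH3(0°)/CH2Cl(60°) gauche 4.7; CH3(0°)/Cl(300°) gauche 2.8; tBu(120°)/CH2Cl(60°) gauche 6.5; OCH3(240°)/Cl(300°) gauche 2.6 → 16.6 kJ/mol.
CH2Cl at 120° (eclipsed): CH3(0°)/Cl(0°) eclipsed 10.7; tBu(120°)/CH2Cl(120°) eclipsed 20.1; OCH3(240°)/H(240°) eclipsed 5.2 → 36.0 kJ/mol.
CH2Cl at 180° (staggered): CH3(0°)/Cl(60°) gauche 2.8; tBu(120°)/CH2Cl(180°) gauche 6.5; tBu(120°)/Cl(60°) gauche 5.2; OCH3(240°)/CH2Cl(180°) gauche 2.8 → 17.3 kJ/mol.
CH2Cl at 240° (eclipsed): CH3(0°)/H(0°) eclipsed 6.3; tBu(120°)/Cl(120°) eclipsed 13.1; OCH3(240°)/CH2Cl(240°) eclipsed 12.2 → 31.6 kJ/mol.
CH2Cl at 300° (staggered): CH3(0°)/CH2Cl(300°) gauche 4.7; tBu(120°)/Cl(180°) gauche 5.2; OCH3(240°)/CH2Cl(300°) gauche 2.8; OCH3(240°)/Cl(180°) gauche 2.6 → 15.3 kJ/mol.
The minimum (15.3 kJ/mol) occurs with CH2Cl at 300°.

300°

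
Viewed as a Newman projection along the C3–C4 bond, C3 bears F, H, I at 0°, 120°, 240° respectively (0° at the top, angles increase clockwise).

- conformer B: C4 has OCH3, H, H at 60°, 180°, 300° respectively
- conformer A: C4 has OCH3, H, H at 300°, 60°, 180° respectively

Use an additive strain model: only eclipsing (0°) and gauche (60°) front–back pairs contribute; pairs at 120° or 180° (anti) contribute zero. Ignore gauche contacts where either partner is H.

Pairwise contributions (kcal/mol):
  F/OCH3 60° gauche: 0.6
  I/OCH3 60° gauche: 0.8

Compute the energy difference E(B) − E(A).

-0.8 kcal/mol

B (staggered): F–OCH3 gauche; 0.6 = 0.6 kcal/mol.
A (staggered): F–OCH3 gauche, I–OCH3 gauche; 0.6 + 0.8 = 1.4 kcal/mol.
E(B) − E(A) = 0.6 − 1.4 = -0.8 kcal/mol.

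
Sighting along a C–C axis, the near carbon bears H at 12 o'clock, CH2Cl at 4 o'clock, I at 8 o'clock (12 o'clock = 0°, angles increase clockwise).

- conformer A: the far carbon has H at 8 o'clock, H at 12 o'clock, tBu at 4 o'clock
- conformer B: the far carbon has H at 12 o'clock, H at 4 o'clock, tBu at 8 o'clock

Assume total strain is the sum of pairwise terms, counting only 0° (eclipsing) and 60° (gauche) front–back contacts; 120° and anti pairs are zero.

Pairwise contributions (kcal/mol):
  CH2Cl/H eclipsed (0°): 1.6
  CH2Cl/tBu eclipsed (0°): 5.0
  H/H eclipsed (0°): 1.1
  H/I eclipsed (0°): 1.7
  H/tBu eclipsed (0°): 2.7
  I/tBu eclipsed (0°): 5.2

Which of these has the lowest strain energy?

A is eclipsed. H at 0° is eclipsed with H at 0° (1.1); CH2Cl at 120° is eclipsed with tBu at 120° (5.0); I at 240° is eclipsed with H at 240° (1.7). Total 7.8 kcal/mol.
B is eclipsed. H at 0° is eclipsed with H at 0° (1.1); CH2Cl at 120° is eclipsed with H at 120° (1.6); I at 240° is eclipsed with tBu at 240° (5.2). Total 7.9 kcal/mol.
A has the lowest total (7.8 kcal/mol).

A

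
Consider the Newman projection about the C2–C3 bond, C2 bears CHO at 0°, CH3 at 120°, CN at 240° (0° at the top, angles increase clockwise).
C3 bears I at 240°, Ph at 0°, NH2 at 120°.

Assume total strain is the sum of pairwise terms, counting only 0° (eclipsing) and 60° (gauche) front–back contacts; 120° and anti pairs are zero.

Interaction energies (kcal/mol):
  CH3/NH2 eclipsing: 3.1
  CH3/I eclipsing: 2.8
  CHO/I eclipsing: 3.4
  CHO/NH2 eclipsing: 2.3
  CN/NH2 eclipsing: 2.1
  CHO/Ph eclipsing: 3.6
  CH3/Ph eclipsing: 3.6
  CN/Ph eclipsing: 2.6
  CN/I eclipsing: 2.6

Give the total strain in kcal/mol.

9.3 kcal/mol

This conformer is eclipsed. CHO at 0° is eclipsed with Ph at 0° (3.6); CH3 at 120° is eclipsed with NH2 at 120° (3.1); CN at 240° is eclipsed with I at 240° (2.6). Total 9.3 kcal/mol.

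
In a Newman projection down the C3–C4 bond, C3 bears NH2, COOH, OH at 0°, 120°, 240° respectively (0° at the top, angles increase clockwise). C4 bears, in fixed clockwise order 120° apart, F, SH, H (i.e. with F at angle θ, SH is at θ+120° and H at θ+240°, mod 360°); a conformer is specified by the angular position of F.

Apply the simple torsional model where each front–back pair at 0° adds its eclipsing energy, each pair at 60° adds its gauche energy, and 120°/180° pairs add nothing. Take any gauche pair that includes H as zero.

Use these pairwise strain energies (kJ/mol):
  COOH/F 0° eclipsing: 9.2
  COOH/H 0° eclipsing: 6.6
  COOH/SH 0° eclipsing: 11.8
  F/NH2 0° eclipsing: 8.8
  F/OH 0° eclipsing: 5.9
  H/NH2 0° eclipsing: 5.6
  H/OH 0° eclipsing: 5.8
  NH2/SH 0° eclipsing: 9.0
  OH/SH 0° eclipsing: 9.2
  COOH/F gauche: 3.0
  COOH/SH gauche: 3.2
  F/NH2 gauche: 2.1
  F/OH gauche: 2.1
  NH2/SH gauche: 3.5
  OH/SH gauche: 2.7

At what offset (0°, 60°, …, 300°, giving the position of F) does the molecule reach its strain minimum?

300°

F at 0° (eclipsed): NH2(0°)/F(0°) eclipsed 8.8; COOH(120°)/SH(120°) eclipsed 11.8; OH(240°)/H(240°) eclipsed 5.8 → 26.4 kJ/mol.
F at 60° (staggered): NH2(0°)/F(60°) gauche 2.1; COOH(120°)/F(60°) gauche 3.0; COOH(120°)/SH(180°) gauche 3.2; OH(240°)/SH(180°) gauche 2.7 → 11.0 kJ/mol.
F at 120° (eclipsed): NH2(0°)/H(0°) eclipsed 5.6; COOH(120°)/F(120°) eclipsed 9.2; OH(240°)/SH(240°) eclipsed 9.2 → 24.0 kJ/mol.
F at 180° (staggered): NH2(0°)/SH(300°) gauche 3.5; COOH(120°)/F(180°) gauche 3.0; OH(240°)/F(180°) gauche 2.1; OH(240°)/SH(300°) gauche 2.7 → 11.3 kJ/mol.
F at 240° (eclipsed): NH2(0°)/SH(0°) eclipsed 9.0; COOH(120°)/H(120°) eclipsed 6.6; OH(240°)/F(240°) eclipsed 5.9 → 21.5 kJ/mol.
F at 300° (staggered): NH2(0°)/F(300°) gauche 2.1; NH2(0°)/SH(60°) gauche 3.5; COOH(120°)/SH(60°) gauche 3.2; OH(240°)/F(300°) gauche 2.1 → 10.9 kJ/mol.
The minimum (10.9 kJ/mol) occurs with F at 300°.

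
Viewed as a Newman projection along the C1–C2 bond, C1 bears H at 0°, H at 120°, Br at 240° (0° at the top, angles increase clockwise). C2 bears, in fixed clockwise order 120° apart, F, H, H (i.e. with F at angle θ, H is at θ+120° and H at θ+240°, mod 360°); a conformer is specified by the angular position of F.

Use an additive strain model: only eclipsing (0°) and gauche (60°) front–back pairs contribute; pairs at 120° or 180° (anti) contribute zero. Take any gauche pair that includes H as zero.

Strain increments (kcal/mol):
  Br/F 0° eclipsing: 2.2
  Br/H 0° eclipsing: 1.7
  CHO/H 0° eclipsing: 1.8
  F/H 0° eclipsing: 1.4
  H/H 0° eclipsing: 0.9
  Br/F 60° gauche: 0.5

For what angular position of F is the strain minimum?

60°

F at 0° (eclipsed): H(0°)/F(0°) eclipsed 1.4; H(120°)/H(120°) eclipsed 0.9; Br(240°)/H(240°) eclipsed 1.7 → 4.0 kcal/mol.
F at 60° (staggered): no non-H gauche contacts → 0.0 kcal/mol.
F at 120° (eclipsed): H(0°)/H(0°) eclipsed 0.9; H(120°)/F(120°) eclipsed 1.4; Br(240°)/H(240°) eclipsed 1.7 → 4.0 kcal/mol.
F at 180° (staggered): Br(240°)/F(180°) gauche 0.5 → 0.5 kcal/mol.
F at 240° (eclipsed): H(0°)/H(0°) eclipsed 0.9; H(120°)/H(120°) eclipsed 0.9; Br(240°)/F(240°) eclipsed 2.2 → 4.0 kcal/mol.
F at 300° (staggered): Br(240°)/F(300°) gauche 0.5 → 0.5 kcal/mol.
The minimum (0.0 kcal/mol) occurs with F at 60°.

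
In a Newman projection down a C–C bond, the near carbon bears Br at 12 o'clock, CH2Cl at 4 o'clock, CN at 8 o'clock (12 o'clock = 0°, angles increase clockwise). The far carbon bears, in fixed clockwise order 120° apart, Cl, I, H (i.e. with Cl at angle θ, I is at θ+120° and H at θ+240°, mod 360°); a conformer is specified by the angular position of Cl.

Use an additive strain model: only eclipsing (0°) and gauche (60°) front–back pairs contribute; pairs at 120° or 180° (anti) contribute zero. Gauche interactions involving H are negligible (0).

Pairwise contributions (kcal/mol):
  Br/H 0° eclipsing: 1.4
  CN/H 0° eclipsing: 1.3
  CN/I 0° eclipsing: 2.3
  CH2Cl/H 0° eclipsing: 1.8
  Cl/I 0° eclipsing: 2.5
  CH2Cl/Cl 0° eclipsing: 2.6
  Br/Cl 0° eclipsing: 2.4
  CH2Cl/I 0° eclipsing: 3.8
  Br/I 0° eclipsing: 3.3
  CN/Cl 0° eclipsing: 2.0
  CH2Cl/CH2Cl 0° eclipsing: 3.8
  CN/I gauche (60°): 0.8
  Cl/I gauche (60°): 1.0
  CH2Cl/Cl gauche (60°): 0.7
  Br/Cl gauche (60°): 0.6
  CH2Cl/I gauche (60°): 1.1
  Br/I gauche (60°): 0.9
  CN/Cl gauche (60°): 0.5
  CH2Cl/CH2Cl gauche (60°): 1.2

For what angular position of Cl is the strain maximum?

0°

Cl at 0° (eclipsed): Br–Cl eclipsed, CH2Cl–I eclipsed, CN–H eclipsed; 2.4 + 3.8 + 1.3 = 7.5 kcal/mol.
Cl at 60° (staggered): Br–Cl gauche, CH2Cl–Cl gauche, CH2Cl–I gauche, CN–I gauche; 0.6 + 0.7 + 1.1 + 0.8 = 3.2 kcal/mol.
Cl at 120° (eclipsed): Br–H eclipsed, CH2Cl–Cl eclipsed, CN–I eclipsed; 1.4 + 2.6 + 2.3 = 6.3 kcal/mol.
Cl at 180° (staggered): Br–I gauche, CH2Cl–Cl gauche, CN–Cl gauche, CN–I gauche; 0.9 + 0.7 + 0.5 + 0.8 = 2.9 kcal/mol.
Cl at 240° (eclipsed): Br–I eclipsed, CH2Cl–H eclipsed, CN–Cl eclipsed; 3.3 + 1.8 + 2.0 = 7.1 kcal/mol.
Cl at 300° (staggered): Br–Cl gauche, Br–I gauche, CH2Cl–I gauche, CN–Cl gauche; 0.6 + 0.9 + 1.1 + 0.5 = 3.1 kcal/mol.
The maximum (7.5 kcal/mol) occurs with Cl at 0°.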